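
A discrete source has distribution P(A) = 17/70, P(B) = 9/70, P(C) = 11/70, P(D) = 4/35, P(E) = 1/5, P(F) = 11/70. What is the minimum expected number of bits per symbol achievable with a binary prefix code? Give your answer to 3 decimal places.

Repeatedly combine the two least-probable nodes; the expected code length is the sum of the merged weights.
merge 4/35 + 9/70 → 17/70
merge 11/70 + 11/70 → 11/35
merge 1/5 + 17/70 → 31/70
merge 17/70 + 11/35 → 39/70
merge 31/70 + 39/70 → 1
L = 17/70 + 11/35 + 31/70 + 39/70 + 1 = 179/70 ≈ 2.557 bits/symbol.

2.557 bits/symbol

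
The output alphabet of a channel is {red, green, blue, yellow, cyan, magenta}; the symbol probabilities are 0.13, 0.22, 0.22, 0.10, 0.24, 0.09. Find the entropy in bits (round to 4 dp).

2.4828 bits

H = −Σ pᵢ log₂ pᵢ.
−0.13·log₂(0.13) = 0.3826
−0.22·log₂(0.22) = 0.4806
−0.22·log₂(0.22) = 0.4806
−0.10·log₂(0.10) = 0.3322
−0.24·log₂(0.24) = 0.4941
−0.09·log₂(0.09) = 0.3127
Sum ≈ 2.4828 → 2.4828 bits.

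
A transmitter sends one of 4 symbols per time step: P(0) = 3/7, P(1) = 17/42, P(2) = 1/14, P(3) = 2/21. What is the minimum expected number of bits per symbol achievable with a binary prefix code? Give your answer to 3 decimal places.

Repeatedly combine the two least-probable nodes; the expected code length is the sum of the merged weights.
merge 1/14 + 2/21 → 1/6
merge 1/6 + 17/42 → 4/7
merge 3/7 + 4/7 → 1
L = 1/6 + 4/7 + 1 = 73/42 ≈ 1.738 bits/symbol.

1.738 bits/symbol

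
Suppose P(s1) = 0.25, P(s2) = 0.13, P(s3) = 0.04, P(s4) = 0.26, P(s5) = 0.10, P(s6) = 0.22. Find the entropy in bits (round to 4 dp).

2.3865 bits

H = −Σ pᵢ log₂ pᵢ.
−0.25·log₂(0.25) = 0.5000
−0.13·log₂(0.13) = 0.3826
−0.04·log₂(0.04) = 0.1858
−0.26·log₂(0.26) = 0.5053
−0.10·log₂(0.10) = 0.3322
−0.22·log₂(0.22) = 0.4806
Sum ≈ 2.3865 → 2.3865 bits.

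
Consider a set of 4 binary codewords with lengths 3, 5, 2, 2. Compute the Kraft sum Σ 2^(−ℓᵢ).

With common denominator 2^5 = 32: Σ 2^(−ℓᵢ) = 4/32 + 1/32 + 8/32 + 8/32 = 21/32 = 0.65625.

0.65625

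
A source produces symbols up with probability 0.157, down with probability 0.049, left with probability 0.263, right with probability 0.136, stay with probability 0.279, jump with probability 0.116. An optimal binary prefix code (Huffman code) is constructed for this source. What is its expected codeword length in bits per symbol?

2.458 bits/symbol

Repeatedly combine the two least-probable nodes; the expected code length is the sum of the merged weights.
merge 49/1000 + 29/250 → 33/200
merge 17/125 + 157/1000 → 293/1000
merge 33/200 + 263/1000 → 107/250
merge 279/1000 + 293/1000 → 143/250
merge 107/250 + 143/250 → 1
L = 33/200 + 293/1000 + 107/250 + 143/250 + 1 = 1229/500 = 2.458 bits/symbol.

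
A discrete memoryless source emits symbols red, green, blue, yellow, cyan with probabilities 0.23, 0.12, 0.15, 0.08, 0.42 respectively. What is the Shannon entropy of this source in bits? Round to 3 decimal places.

2.082 bits

H = −Σ pᵢ log₂ pᵢ.
−0.23·log₂(0.23) = 0.4877
−0.12·log₂(0.12) = 0.3671
−0.15·log₂(0.15) = 0.4105
−0.08·log₂(0.08) = 0.2915
−0.42·log₂(0.42) = 0.5256
Sum ≈ 2.0824 → 2.082 bits.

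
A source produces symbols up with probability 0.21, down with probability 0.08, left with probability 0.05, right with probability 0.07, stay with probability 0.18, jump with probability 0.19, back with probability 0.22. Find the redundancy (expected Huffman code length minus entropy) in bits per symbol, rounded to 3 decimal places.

0.060 bits

Entropy H = −Σ p log₂ p ≈ 2.6301 bits.
Huffman merges: 1/20+7/100→3/25; 2/25+3/25→1/5; 9/50+19/100→37/100; 1/5+21/100→41/100; 11/50+37/100→59/100; 41/100+59/100→1. L = 269/100 ≈ 2.6900.
L − H = 2.6900 − 2.6301 = 0.060 bits.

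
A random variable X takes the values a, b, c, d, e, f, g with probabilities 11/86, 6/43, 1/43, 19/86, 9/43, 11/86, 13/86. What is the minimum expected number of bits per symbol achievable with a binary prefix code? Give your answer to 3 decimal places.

2.721 bits/symbol

Repeatedly combine the two least-probable nodes; the expected code length is the sum of the merged weights.
merge 1/43 + 11/86 → 13/86
merge 11/86 + 6/43 → 23/86
merge 13/86 + 13/86 → 13/43
merge 9/43 + 19/86 → 37/86
merge 23/86 + 13/43 → 49/86
merge 37/86 + 49/86 → 1
L = 13/86 + 23/86 + 13/43 + 37/86 + 49/86 + 1 = 117/43 ≈ 2.721 bits/symbol.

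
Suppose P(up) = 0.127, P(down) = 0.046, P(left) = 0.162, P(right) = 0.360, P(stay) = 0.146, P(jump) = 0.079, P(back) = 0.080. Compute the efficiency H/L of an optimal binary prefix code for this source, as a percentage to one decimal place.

97.0%

Entropy H = −Σ p log₂ p ≈ 2.5245 bits.
Huffman merges: 23/500+79/1000→1/8; 2/25+1/8→41/200; 127/1000+73/500→273/1000; 81/500+41/200→367/1000; 273/1000+9/25→633/1000; 367/1000+633/1000→1. L = 2603/1000 ≈ 2.6030.
Efficiency = H/L = 2.5245/2.6030 = 97.0%.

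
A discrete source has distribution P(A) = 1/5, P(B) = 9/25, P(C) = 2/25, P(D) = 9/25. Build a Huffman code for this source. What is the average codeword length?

1.92 bits/symbol

Repeatedly combine the two least-probable nodes; the expected code length is the sum of the merged weights.
merge 2/25 + 1/5 → 7/25
merge 7/25 + 9/25 → 16/25
merge 9/25 + 16/25 → 1
L = 7/25 + 16/25 + 1 = 48/25 = 1.92 bits/symbol.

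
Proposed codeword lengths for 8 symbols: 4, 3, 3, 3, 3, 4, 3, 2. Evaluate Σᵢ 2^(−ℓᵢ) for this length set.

1

With common denominator 2^4 = 16: Σ 2^(−ℓᵢ) = 1/16 + 2/16 + 2/16 + 2/16 + 2/16 + 1/16 + 2/16 + 4/16 = 16/16 = 1.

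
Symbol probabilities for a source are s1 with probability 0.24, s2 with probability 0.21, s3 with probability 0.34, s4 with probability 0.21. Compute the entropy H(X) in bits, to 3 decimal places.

1.969 bits

H = −Σ pᵢ log₂ pᵢ.
−0.24·log₂(0.24) = 0.4941
−0.21·log₂(0.21) = 0.4728
−0.34·log₂(0.34) = 0.5292
−0.21·log₂(0.21) = 0.4728
Sum ≈ 1.9690 → 1.969 bits.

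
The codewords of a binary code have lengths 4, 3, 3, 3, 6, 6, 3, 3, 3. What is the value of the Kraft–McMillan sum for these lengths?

With common denominator 2^6 = 64: Σ 2^(−ℓᵢ) = 4/64 + 8/64 + 8/64 + 8/64 + 1/64 + 1/64 + 8/64 + 8/64 + 8/64 = 54/64 = 0.84375.

0.84375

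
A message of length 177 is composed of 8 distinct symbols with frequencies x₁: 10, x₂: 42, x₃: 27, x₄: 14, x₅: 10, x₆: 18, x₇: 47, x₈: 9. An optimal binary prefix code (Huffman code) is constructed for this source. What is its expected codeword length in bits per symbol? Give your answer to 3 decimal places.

2.740 bits/symbol

Probabilities are the counts divided by 177.
Repeatedly combine the two least-probable nodes; the expected code length is the sum of the merged weights.
merge 3/59 + 10/177 → 19/177
merge 10/177 + 14/177 → 8/59
merge 6/59 + 19/177 → 37/177
merge 8/59 + 9/59 → 17/59
merge 37/177 + 14/59 → 79/177
merge 47/177 + 17/59 → 98/177
merge 79/177 + 98/177 → 1
L = 19/177 + 8/59 + 37/177 + 17/59 + 79/177 + 98/177 + 1 = 485/177 ≈ 2.740 bits/symbol.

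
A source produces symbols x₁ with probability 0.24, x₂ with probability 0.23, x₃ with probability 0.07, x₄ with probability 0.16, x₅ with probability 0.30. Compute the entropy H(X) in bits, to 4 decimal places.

2.1945 bits

H = −Σ pᵢ log₂ pᵢ.
−0.24·log₂(0.24) = 0.4941
−0.23·log₂(0.23) = 0.4877
−0.07·log₂(0.07) = 0.2686
−0.16·log₂(0.16) = 0.4230
−0.30·log₂(0.30) = 0.5211
Sum ≈ 2.1945 → 2.1945 bits.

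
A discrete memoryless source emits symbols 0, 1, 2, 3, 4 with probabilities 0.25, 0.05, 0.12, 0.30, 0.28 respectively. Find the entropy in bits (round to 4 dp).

H = −Σ pᵢ log₂ pᵢ.
−0.25·log₂(0.25) = 0.5000
−0.05·log₂(0.05) = 0.2161
−0.12·log₂(0.12) = 0.3671
−0.30·log₂(0.30) = 0.5211
−0.28·log₂(0.28) = 0.5142
Sum ≈ 2.1185 → 2.1185 bits.

2.1185 bits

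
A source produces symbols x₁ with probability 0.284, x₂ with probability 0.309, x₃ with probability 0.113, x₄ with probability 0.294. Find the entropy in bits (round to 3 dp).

H = −Σ pᵢ log₂ pᵢ.
−0.284·log₂(0.284) = 0.5158
−0.309·log₂(0.309) = 0.5235
−0.113·log₂(0.113) = 0.3555
−0.294·log₂(0.294) = 0.5192
Sum ≈ 1.9140 → 1.914 bits.

1.914 bits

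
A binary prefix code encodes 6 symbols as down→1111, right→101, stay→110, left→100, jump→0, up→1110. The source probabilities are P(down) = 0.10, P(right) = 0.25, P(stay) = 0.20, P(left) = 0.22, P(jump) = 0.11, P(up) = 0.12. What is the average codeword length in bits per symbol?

L̄ = Σ pᵢ·ℓᵢ = 0.10·4 + 0.25·3 + 0.20·3 + 0.22·3 + 0.11·1 + 0.12·4 = 3 bits/symbol.

3 bits/symbol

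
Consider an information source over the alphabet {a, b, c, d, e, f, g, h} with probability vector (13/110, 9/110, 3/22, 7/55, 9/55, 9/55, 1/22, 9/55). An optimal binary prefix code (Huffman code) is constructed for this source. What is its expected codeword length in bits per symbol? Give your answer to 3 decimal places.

2.964 bits/symbol

Repeatedly combine the two least-probable nodes; the expected code length is the sum of the merged weights.
merge 1/22 + 9/110 → 7/55
merge 13/110 + 7/55 → 27/110
merge 7/55 + 3/22 → 29/110
merge 9/55 + 9/55 → 18/55
merge 9/55 + 27/110 → 9/22
merge 29/110 + 18/55 → 13/22
merge 9/22 + 13/22 → 1
L = 7/55 + 27/110 + 29/110 + 18/55 + 9/22 + 13/22 + 1 = 163/55 ≈ 2.964 bits/symbol.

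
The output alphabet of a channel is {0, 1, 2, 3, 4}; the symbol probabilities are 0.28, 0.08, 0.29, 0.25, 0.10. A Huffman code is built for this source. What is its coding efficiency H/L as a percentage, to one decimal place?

98.9%

Entropy H = −Σ p log₂ p ≈ 2.1558 bits.
Huffman merges: 2/25+1/10→9/50; 9/50+1/4→43/100; 7/25+29/100→57/100; 43/100+57/100→1. L = 109/50 ≈ 2.1800.
Efficiency = H/L = 2.1558/2.1800 = 98.9%.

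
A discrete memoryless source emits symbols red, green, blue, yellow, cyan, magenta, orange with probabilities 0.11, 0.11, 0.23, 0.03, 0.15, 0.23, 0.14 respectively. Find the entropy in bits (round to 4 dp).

2.6353 bits

H = −Σ pᵢ log₂ pᵢ.
−0.11·log₂(0.11) = 0.3503
−0.11·log₂(0.11) = 0.3503
−0.23·log₂(0.23) = 0.4877
−0.03·log₂(0.03) = 0.1518
−0.15·log₂(0.15) = 0.4105
−0.23·log₂(0.23) = 0.4877
−0.14·log₂(0.14) = 0.3971
Sum ≈ 2.6353 → 2.6353 bits.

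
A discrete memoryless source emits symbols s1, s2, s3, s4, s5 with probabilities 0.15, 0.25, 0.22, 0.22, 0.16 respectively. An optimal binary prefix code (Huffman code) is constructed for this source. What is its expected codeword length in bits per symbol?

2.31 bits/symbol

Repeatedly combine the two least-probable nodes; the expected code length is the sum of the merged weights.
merge 3/20 + 4/25 → 31/100
merge 11/50 + 11/50 → 11/25
merge 1/4 + 31/100 → 14/25
merge 11/25 + 14/25 → 1
L = 31/100 + 11/25 + 14/25 + 1 = 231/100 = 2.31 bits/symbol.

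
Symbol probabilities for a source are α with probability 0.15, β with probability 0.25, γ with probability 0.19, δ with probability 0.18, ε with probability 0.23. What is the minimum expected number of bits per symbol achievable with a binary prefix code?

2.33 bits/symbol

Repeatedly combine the two least-probable nodes; the expected code length is the sum of the merged weights.
merge 3/20 + 9/50 → 33/100
merge 19/100 + 23/100 → 21/50
merge 1/4 + 33/100 → 29/50
merge 21/50 + 29/50 → 1
L = 33/100 + 21/50 + 29/50 + 1 = 233/100 = 2.33 bits/symbol.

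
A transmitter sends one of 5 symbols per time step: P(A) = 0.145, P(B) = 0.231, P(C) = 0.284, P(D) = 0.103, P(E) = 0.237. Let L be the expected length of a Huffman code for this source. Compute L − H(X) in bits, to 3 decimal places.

Entropy H = −Σ p log₂ p ≈ 2.2381 bits.
Huffman merges: 103/1000+29/200→31/125; 231/1000+237/1000→117/250; 31/125+71/250→133/250; 117/250+133/250→1. L = 281/125 ≈ 2.2480.
L − H = 2.2480 − 2.2381 = 0.010 bits.

0.010 bits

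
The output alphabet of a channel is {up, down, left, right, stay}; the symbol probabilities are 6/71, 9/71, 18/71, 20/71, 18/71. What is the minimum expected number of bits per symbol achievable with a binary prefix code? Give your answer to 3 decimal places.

2.211 bits/symbol

Repeatedly combine the two least-probable nodes; the expected code length is the sum of the merged weights.
merge 6/71 + 9/71 → 15/71
merge 15/71 + 18/71 → 33/71
merge 18/71 + 20/71 → 38/71
merge 33/71 + 38/71 → 1
L = 15/71 + 33/71 + 38/71 + 1 = 157/71 ≈ 2.211 bits/symbol.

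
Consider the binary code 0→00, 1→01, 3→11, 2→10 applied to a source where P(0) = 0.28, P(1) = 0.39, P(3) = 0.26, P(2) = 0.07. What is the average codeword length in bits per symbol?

2 bits/symbol

L̄ = Σ pᵢ·ℓᵢ = 0.28·2 + 0.39·2 + 0.26·2 + 0.07·2 = 2 bits/symbol.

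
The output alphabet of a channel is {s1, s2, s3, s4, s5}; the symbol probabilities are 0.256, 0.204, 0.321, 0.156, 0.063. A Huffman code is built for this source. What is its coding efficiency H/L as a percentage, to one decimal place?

97.6%

Entropy H = −Σ p log₂ p ≈ 2.1667 bits.
Huffman merges: 63/1000+39/250→219/1000; 51/250+219/1000→423/1000; 32/125+321/1000→577/1000; 423/1000+577/1000→1. L = 2219/1000 ≈ 2.2190.
Efficiency = H/L = 2.1667/2.2190 = 97.6%.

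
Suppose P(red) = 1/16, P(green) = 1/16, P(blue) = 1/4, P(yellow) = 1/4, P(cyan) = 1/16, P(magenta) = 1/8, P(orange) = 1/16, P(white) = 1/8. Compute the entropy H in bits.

Each probability is a power of 1/2, so log₂(1/p) is an integer.
H = Σ p·log₂(1/p) = 1/16·4 + 1/16·4 + 1/4·2 + 1/4·2 + 1/16·4 + 1/8·3 + 1/16·4 + 1/8·3 = 2.75 bits.

2.75 bits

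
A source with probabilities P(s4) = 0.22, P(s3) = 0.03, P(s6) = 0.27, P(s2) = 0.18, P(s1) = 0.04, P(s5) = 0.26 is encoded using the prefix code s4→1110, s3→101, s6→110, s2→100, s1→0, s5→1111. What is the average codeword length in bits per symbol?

3.4 bits/symbol

L̄ = Σ pᵢ·ℓᵢ = 0.22·4 + 0.03·3 + 0.27·3 + 0.18·3 + 0.04·1 + 0.26·4 = 3.4 bits/symbol.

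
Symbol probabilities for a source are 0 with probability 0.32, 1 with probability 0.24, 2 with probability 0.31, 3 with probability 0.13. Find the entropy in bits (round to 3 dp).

H = −Σ pᵢ log₂ pᵢ.
−0.32·log₂(0.32) = 0.5260
−0.24·log₂(0.24) = 0.4941
−0.31·log₂(0.31) = 0.5238
−0.13·log₂(0.13) = 0.3826
Sum ≈ 1.9266 → 1.927 bits.

1.927 bits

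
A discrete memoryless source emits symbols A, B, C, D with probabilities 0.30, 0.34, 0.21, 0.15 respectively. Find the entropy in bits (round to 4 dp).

1.9336 bits

H = −Σ pᵢ log₂ pᵢ.
−0.30·log₂(0.30) = 0.5211
−0.34·log₂(0.34) = 0.5292
−0.21·log₂(0.21) = 0.4728
−0.15·log₂(0.15) = 0.4105
Sum ≈ 1.9336 → 1.9336 bits.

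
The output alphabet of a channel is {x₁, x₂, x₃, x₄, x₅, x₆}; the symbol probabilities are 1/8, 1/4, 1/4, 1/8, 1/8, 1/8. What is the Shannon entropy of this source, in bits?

Each probability is a power of 1/2, so log₂(1/p) is an integer.
H = Σ p·log₂(1/p) = 1/8·3 + 1/4·2 + 1/4·2 + 1/8·3 + 1/8·3 + 1/8·3 = 2.5 bits.

2.5 bits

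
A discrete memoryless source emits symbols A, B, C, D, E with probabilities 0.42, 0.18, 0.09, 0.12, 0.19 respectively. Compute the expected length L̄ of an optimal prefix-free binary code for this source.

Repeatedly combine the two least-probable nodes; the expected code length is the sum of the merged weights.
merge 9/100 + 3/25 → 21/100
merge 9/50 + 19/100 → 37/100
merge 21/100 + 37/100 → 29/50
merge 21/50 + 29/50 → 1
L = 21/100 + 37/100 + 29/50 + 1 = 54/25 = 2.16 bits/symbol.

2.16 bits/symbol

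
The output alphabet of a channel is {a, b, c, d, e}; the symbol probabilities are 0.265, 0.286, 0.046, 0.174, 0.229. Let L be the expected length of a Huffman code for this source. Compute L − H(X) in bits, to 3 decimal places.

Entropy H = −Σ p log₂ p ≈ 2.1545 bits.
Huffman merges: 23/500+87/500→11/50; 11/50+229/1000→449/1000; 53/200+143/500→551/1000; 449/1000+551/1000→1. L = 111/50 ≈ 2.2200.
L − H = 2.2200 − 2.1545 = 0.065 bits.

0.065 bits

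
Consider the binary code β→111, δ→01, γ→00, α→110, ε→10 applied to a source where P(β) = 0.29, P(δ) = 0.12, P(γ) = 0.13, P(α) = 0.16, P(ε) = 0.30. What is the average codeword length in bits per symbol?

L̄ = Σ pᵢ·ℓᵢ = 0.29·3 + 0.12·2 + 0.13·2 + 0.16·3 + 0.30·2 = 2.45 bits/symbol.

2.45 bits/symbol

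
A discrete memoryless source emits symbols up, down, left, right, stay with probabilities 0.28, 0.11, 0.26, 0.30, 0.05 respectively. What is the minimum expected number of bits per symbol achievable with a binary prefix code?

Repeatedly combine the two least-probable nodes; the expected code length is the sum of the merged weights.
merge 1/20 + 11/100 → 4/25
merge 4/25 + 13/50 → 21/50
merge 7/25 + 3/10 → 29/50
merge 21/50 + 29/50 → 1
L = 4/25 + 21/50 + 29/50 + 1 = 54/25 = 2.16 bits/symbol.

2.16 bits/symbol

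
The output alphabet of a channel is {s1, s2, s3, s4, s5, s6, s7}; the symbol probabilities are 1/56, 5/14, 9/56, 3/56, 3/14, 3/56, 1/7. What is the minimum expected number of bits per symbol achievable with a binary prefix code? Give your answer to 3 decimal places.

2.464 bits/symbol

Repeatedly combine the two least-probable nodes; the expected code length is the sum of the merged weights.
merge 1/56 + 3/56 → 1/14
merge 3/56 + 1/14 → 1/8
merge 1/8 + 1/7 → 15/56
merge 9/56 + 3/14 → 3/8
merge 15/56 + 5/14 → 5/8
merge 3/8 + 5/8 → 1
L = 1/14 + 1/8 + 15/56 + 3/8 + 5/8 + 1 = 69/28 ≈ 2.464 bits/symbol.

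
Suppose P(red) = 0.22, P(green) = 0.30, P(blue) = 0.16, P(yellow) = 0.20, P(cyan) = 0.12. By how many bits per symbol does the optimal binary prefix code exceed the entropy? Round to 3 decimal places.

0.024 bits

Entropy H = −Σ p log₂ p ≈ 2.2561 bits.
Huffman merges: 3/25+4/25→7/25; 1/5+11/50→21/50; 7/25+3/10→29/50; 21/50+29/50→1. L = 57/25 ≈ 2.2800.
L − H = 2.2800 − 2.2561 = 0.024 bits.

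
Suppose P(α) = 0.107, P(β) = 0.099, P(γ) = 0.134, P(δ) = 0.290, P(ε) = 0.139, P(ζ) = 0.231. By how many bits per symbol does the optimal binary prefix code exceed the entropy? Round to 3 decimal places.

Entropy H = −Σ p log₂ p ≈ 2.4658 bits.
Huffman merges: 99/1000+107/1000→103/500; 67/500+139/1000→273/1000; 103/500+231/1000→437/1000; 273/1000+29/100→563/1000; 437/1000+563/1000→1. L = 2479/1000 ≈ 2.4790.
L − H = 2.4790 − 2.4658 = 0.013 bits.

0.013 bits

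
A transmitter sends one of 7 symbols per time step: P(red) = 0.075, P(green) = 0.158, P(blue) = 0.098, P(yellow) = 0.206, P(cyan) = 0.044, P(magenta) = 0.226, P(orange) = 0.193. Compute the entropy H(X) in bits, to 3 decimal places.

2.640 bits

H = −Σ pᵢ log₂ pᵢ.
−0.075·log₂(0.075) = 0.2803
−0.158·log₂(0.158) = 0.4206
−0.098·log₂(0.098) = 0.3284
−0.206·log₂(0.206) = 0.4695
−0.044·log₂(0.044) = 0.1983
−0.226·log₂(0.226) = 0.4849
−0.193·log₂(0.193) = 0.4581
Sum ≈ 2.6400 → 2.640 bits.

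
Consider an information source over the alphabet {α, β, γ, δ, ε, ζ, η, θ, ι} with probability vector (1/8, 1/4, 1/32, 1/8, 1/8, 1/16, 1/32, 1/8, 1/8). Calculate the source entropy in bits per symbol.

2.9375 bits

Each probability is a power of 1/2, so log₂(1/p) is an integer.
H = Σ p·log₂(1/p) = 1/8·3 + 1/4·2 + 1/32·5 + 1/8·3 + 1/8·3 + 1/16·4 + 1/32·5 + 1/8·3 + 1/8·3 = 2.9375 bits.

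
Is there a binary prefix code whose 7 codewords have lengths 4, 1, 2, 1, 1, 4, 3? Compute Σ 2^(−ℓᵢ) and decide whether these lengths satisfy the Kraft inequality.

With common denominator 2^4 = 16: Σ 2^(−ℓᵢ) = 1/16 + 8/16 + 4/16 + 8/16 + 8/16 + 1/16 + 2/16 = 32/16 = 2.
Kraft's inequality requires Σ ≤ 1; here Σ = 2 > 1, so no such prefix code exists.

2; no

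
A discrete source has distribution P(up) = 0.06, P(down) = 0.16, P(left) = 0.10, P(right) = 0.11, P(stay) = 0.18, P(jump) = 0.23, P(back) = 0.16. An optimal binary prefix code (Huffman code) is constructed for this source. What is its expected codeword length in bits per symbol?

2.75 bits/symbol

Repeatedly combine the two least-probable nodes; the expected code length is the sum of the merged weights.
merge 3/50 + 1/10 → 4/25
merge 11/100 + 4/25 → 27/100
merge 4/25 + 4/25 → 8/25
merge 9/50 + 23/100 → 41/100
merge 27/100 + 8/25 → 59/100
merge 41/100 + 59/100 → 1
L = 4/25 + 27/100 + 8/25 + 41/100 + 59/100 + 1 = 11/4 = 2.75 bits/symbol.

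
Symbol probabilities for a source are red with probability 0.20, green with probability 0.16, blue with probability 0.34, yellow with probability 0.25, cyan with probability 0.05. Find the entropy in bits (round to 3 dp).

2.133 bits

H = −Σ pᵢ log₂ pᵢ.
−0.20·log₂(0.20) = 0.4644
−0.16·log₂(0.16) = 0.4230
−0.34·log₂(0.34) = 0.5292
−0.25·log₂(0.25) = 0.5000
−0.05·log₂(0.05) = 0.2161
Sum ≈ 2.1327 → 2.133 bits.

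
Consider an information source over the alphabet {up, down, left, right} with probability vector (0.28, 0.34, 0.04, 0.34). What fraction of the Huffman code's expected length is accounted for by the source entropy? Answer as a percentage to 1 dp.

88.8%

Entropy H = −Σ p log₂ p ≈ 1.7583 bits.
Huffman merges: 1/25+7/25→8/25; 8/25+17/50→33/50; 17/50+33/50→1. L = 99/50 ≈ 1.9800.
Efficiency = H/L = 1.7583/1.9800 = 88.8%.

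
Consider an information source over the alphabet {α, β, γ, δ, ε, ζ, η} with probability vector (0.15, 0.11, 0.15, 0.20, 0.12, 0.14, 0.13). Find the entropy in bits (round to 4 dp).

2.7826 bits

H = −Σ pᵢ log₂ pᵢ.
−0.15·log₂(0.15) = 0.4105
−0.11·log₂(0.11) = 0.3503
−0.15·log₂(0.15) = 0.4105
−0.20·log₂(0.20) = 0.4644
−0.12·log₂(0.12) = 0.3671
−0.14·log₂(0.14) = 0.3971
−0.13·log₂(0.13) = 0.3826
Sum ≈ 2.7826 → 2.7826 bits.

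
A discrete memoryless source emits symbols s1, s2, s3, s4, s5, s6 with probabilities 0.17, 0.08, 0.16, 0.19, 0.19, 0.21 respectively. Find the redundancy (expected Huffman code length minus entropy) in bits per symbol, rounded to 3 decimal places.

0.068 bits

Entropy H = −Σ p log₂ p ≈ 2.5324 bits.
Huffman merges: 2/25+4/25→6/25; 17/100+19/100→9/25; 19/100+21/100→2/5; 6/25+9/25→3/5; 2/5+3/5→1. L = 13/5 ≈ 2.6000.
L − H = 2.6000 − 2.5324 = 0.068 bits.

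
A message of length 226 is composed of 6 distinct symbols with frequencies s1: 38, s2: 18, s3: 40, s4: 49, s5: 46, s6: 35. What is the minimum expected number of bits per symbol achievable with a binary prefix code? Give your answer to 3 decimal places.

Probabilities are the counts divided by 226.
Repeatedly combine the two least-probable nodes; the expected code length is the sum of the merged weights.
merge 9/113 + 35/226 → 53/226
merge 19/113 + 20/113 → 39/113
merge 23/113 + 49/226 → 95/226
merge 53/226 + 39/113 → 131/226
merge 95/226 + 131/226 → 1
L = 53/226 + 39/113 + 95/226 + 131/226 + 1 = 583/226 ≈ 2.580 bits/symbol.

2.580 bits/symbol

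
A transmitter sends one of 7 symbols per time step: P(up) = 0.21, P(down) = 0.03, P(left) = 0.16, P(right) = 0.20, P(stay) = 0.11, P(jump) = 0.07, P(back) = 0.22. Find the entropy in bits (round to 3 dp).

2.611 bits

H = −Σ pᵢ log₂ pᵢ.
−0.21·log₂(0.21) = 0.4728
−0.03·log₂(0.03) = 0.1518
−0.16·log₂(0.16) = 0.4230
−0.20·log₂(0.20) = 0.4644
−0.11·log₂(0.11) = 0.3503
−0.07·log₂(0.07) = 0.2686
−0.22·log₂(0.22) = 0.4806
Sum ≈ 2.6114 → 2.611 bits.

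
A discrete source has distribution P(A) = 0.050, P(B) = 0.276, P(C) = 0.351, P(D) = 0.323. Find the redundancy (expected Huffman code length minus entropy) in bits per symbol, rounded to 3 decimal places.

0.190 bits

Entropy H = −Σ p log₂ p ≈ 1.7855 bits.
Huffman merges: 1/20+69/250→163/500; 323/1000+163/500→649/1000; 351/1000+649/1000→1. L = 79/40 ≈ 1.9750.
L − H = 1.9750 − 1.7855 = 0.190 bits.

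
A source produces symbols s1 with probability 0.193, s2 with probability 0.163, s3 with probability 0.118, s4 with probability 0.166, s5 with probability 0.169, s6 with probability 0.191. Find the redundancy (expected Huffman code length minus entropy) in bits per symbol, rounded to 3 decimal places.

Entropy H = −Σ p log₂ p ≈ 2.5682 bits.
Huffman merges: 59/500+163/1000→281/1000; 83/500+169/1000→67/200; 191/1000+193/1000→48/125; 281/1000+67/200→77/125; 48/125+77/125→1. L = 327/125 ≈ 2.6160.
L − H = 2.6160 − 2.5682 = 0.048 bits.

0.048 bits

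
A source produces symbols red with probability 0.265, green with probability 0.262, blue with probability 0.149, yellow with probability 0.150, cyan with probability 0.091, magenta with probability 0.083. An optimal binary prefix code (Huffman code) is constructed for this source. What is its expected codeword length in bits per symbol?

2.473 bits/symbol

Repeatedly combine the two least-probable nodes; the expected code length is the sum of the merged weights.
merge 83/1000 + 91/1000 → 87/500
merge 149/1000 + 3/20 → 299/1000
merge 87/500 + 131/500 → 109/250
merge 53/200 + 299/1000 → 141/250
merge 109/250 + 141/250 → 1
L = 87/500 + 299/1000 + 109/250 + 141/250 + 1 = 2473/1000 = 2.473 bits/symbol.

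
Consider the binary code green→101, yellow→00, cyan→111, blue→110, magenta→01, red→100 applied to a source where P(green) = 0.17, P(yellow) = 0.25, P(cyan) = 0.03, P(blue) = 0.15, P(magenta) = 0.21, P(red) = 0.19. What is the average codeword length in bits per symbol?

2.54 bits/symbol

L̄ = Σ pᵢ·ℓᵢ = 0.17·3 + 0.25·2 + 0.03·3 + 0.15·3 + 0.21·2 + 0.19·3 = 2.54 bits/symbol.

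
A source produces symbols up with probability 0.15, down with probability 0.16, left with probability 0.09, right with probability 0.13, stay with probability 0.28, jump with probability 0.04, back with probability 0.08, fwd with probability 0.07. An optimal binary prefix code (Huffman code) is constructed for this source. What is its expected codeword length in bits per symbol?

2.83 bits/symbol

Repeatedly combine the two least-probable nodes; the expected code length is the sum of the merged weights.
merge 1/25 + 7/100 → 11/100
merge 2/25 + 9/100 → 17/100
merge 11/100 + 13/100 → 6/25
merge 3/20 + 4/25 → 31/100
merge 17/100 + 6/25 → 41/100
merge 7/25 + 31/100 → 59/100
merge 41/100 + 59/100 → 1
L = 11/100 + 17/100 + 6/25 + 31/100 + 41/100 + 59/100 + 1 = 283/100 = 2.83 bits/symbol.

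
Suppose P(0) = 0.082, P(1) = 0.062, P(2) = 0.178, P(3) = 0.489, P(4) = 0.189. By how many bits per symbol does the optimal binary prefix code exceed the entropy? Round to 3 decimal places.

0.030 bits

Entropy H = −Σ p log₂ p ≈ 1.9468 bits.
Huffman merges: 31/500+41/500→18/125; 18/125+89/500→161/500; 189/1000+161/500→511/1000; 489/1000+511/1000→1. L = 1977/1000 ≈ 1.9770.
L − H = 1.9770 − 1.9468 = 0.030 bits.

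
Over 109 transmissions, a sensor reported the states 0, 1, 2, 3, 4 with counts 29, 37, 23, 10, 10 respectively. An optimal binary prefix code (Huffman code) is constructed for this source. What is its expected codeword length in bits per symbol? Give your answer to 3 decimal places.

2.183 bits/symbol

Probabilities are the counts divided by 109.
Repeatedly combine the two least-probable nodes; the expected code length is the sum of the merged weights.
merge 10/109 + 10/109 → 20/109
merge 20/109 + 23/109 → 43/109
merge 29/109 + 37/109 → 66/109
merge 43/109 + 66/109 → 1
L = 20/109 + 43/109 + 66/109 + 1 = 238/109 ≈ 2.183 bits/symbol.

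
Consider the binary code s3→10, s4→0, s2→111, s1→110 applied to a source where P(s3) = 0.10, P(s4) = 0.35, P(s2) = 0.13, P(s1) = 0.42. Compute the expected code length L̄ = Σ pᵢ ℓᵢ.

L̄ = Σ pᵢ·ℓᵢ = 0.10·2 + 0.35·1 + 0.13·3 + 0.42·3 = 2.2 bits/symbol.

2.2 bits/symbol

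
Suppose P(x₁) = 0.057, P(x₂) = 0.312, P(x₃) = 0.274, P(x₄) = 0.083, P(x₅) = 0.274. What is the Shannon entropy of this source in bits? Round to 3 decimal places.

2.081 bits

H = −Σ pᵢ log₂ pᵢ.
−0.057·log₂(0.057) = 0.2356
−0.312·log₂(0.312) = 0.5243
−0.274·log₂(0.274) = 0.5118
−0.083·log₂(0.083) = 0.2980
−0.274·log₂(0.274) = 0.5118
Sum ≈ 2.0814 → 2.081 bits.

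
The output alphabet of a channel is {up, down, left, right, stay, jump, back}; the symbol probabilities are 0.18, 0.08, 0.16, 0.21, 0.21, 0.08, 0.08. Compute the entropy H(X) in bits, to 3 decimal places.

H = −Σ pᵢ log₂ pᵢ.
−0.18·log₂(0.18) = 0.4453
−0.08·log₂(0.08) = 0.2915
−0.16·log₂(0.16) = 0.4230
−0.21·log₂(0.21) = 0.4728
−0.21·log₂(0.21) = 0.4728
−0.08·log₂(0.08) = 0.2915
−0.08·log₂(0.08) = 0.2915
Sum ≈ 2.6885 → 2.688 bits.

2.688 bits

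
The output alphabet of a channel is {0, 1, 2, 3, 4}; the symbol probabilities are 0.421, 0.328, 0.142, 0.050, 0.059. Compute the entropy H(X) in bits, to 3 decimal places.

H = −Σ pᵢ log₂ pᵢ.
−0.421·log₂(0.421) = 0.5255
−0.328·log₂(0.328) = 0.5275
−0.142·log₂(0.142) = 0.3999
−0.050·log₂(0.050) = 0.2161
−0.059·log₂(0.059) = 0.2409
Sum ≈ 1.9098 → 1.910 bits.

1.910 bits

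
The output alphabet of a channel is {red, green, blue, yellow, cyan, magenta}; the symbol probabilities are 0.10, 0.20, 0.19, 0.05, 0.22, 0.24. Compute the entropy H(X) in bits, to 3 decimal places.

H = −Σ pᵢ log₂ pᵢ.
−0.10·log₂(0.10) = 0.3322
−0.20·log₂(0.20) = 0.4644
−0.19·log₂(0.19) = 0.4552
−0.05·log₂(0.05) = 0.2161
−0.22·log₂(0.22) = 0.4806
−0.24·log₂(0.24) = 0.4941
Sum ≈ 2.4426 → 2.443 bits.

2.443 bits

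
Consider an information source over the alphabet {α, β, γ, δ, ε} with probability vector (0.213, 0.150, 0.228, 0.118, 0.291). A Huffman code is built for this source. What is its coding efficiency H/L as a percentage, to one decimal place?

Entropy H = −Σ p log₂ p ≈ 2.2541 bits.
Huffman merges: 59/500+3/20→67/250; 213/1000+57/250→441/1000; 67/250+291/1000→559/1000; 441/1000+559/1000→1. L = 567/250 ≈ 2.2680.
Efficiency = H/L = 2.2541/2.2680 = 99.4%.

99.4%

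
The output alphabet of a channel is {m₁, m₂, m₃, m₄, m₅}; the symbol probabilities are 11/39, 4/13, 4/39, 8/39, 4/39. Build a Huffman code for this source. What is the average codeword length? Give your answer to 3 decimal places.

Repeatedly combine the two least-probable nodes; the expected code length is the sum of the merged weights.
merge 4/39 + 4/39 → 8/39
merge 8/39 + 8/39 → 16/39
merge 11/39 + 4/13 → 23/39
merge 16/39 + 23/39 → 1
L = 8/39 + 16/39 + 23/39 + 1 = 86/39 ≈ 2.205 bits/symbol.

2.205 bits/symbol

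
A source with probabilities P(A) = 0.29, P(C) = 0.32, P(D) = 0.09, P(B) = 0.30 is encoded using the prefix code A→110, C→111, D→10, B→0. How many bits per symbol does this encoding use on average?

2.31 bits/symbol

L̄ = Σ pᵢ·ℓᵢ = 0.29·3 + 0.32·3 + 0.09·2 + 0.30·1 = 2.31 bits/symbol.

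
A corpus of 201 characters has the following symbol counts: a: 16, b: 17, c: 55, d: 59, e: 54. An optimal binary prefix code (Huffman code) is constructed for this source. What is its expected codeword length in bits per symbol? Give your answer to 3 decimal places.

Probabilities are the counts divided by 201.
Repeatedly combine the two least-probable nodes; the expected code length is the sum of the merged weights.
merge 16/201 + 17/201 → 11/67
merge 11/67 + 18/67 → 29/67
merge 55/201 + 59/201 → 38/67
merge 29/67 + 38/67 → 1
L = 11/67 + 29/67 + 38/67 + 1 = 145/67 ≈ 2.164 bits/symbol.

2.164 bits/symbol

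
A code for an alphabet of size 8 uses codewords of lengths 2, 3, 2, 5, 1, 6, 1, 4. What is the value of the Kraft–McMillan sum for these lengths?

1.734375

With common denominator 2^6 = 64: Σ 2^(−ℓᵢ) = 16/64 + 8/64 + 16/64 + 2/64 + 32/64 + 1/64 + 32/64 + 4/64 = 111/64 = 1.734375.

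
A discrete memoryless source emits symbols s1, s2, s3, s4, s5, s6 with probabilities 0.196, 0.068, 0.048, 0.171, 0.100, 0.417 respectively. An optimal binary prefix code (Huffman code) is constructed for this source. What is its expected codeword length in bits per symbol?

2.282 bits/symbol

Repeatedly combine the two least-probable nodes; the expected code length is the sum of the merged weights.
merge 6/125 + 17/250 → 29/250
merge 1/10 + 29/250 → 27/125
merge 171/1000 + 49/250 → 367/1000
merge 27/125 + 367/1000 → 583/1000
merge 417/1000 + 583/1000 → 1
L = 29/250 + 27/125 + 367/1000 + 583/1000 + 1 = 1141/500 = 2.282 bits/symbol.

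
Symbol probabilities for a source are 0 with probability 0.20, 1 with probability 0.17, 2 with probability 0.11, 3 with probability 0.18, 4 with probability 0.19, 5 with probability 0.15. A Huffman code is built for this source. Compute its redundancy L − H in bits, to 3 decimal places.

Entropy H = −Σ p log₂ p ≈ 2.5603 bits.
Huffman merges: 11/100+3/20→13/50; 17/100+9/50→7/20; 19/100+1/5→39/100; 13/50+7/20→61/100; 39/100+61/100→1. L = 261/100 ≈ 2.6100.
L − H = 2.6100 − 2.5603 = 0.050 bits.

0.050 bits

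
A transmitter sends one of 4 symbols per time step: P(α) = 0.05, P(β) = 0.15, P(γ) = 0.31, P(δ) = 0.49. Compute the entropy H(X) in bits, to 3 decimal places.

H = −Σ pᵢ log₂ pᵢ.
−0.05·log₂(0.05) = 0.2161
−0.15·log₂(0.15) = 0.4105
−0.31·log₂(0.31) = 0.5238
−0.49·log₂(0.49) = 0.5043
Sum ≈ 1.6547 → 1.655 bits.

1.655 bits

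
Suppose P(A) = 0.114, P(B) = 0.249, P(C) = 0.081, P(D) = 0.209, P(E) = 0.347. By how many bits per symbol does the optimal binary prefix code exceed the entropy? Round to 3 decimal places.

0.043 bits

Entropy H = −Σ p log₂ p ≈ 2.1522 bits.
Huffman merges: 81/1000+57/500→39/200; 39/200+209/1000→101/250; 249/1000+347/1000→149/250; 101/250+149/250→1. L = 439/200 ≈ 2.1950.
L − H = 2.1950 − 2.1522 = 0.043 bits.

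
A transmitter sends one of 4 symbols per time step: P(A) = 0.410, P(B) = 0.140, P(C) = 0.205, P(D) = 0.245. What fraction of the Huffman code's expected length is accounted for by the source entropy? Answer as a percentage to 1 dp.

97.7%

Entropy H = −Σ p log₂ p ≈ 1.8903 bits.
Huffman merges: 7/50+41/200→69/200; 49/200+69/200→59/100; 41/100+59/100→1. L = 387/200 ≈ 1.9350.
Efficiency = H/L = 1.8903/1.9350 = 97.7%.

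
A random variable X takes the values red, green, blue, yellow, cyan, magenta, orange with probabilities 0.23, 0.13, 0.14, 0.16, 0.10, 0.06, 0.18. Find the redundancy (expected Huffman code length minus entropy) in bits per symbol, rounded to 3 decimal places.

0.039 bits

Entropy H = −Σ p log₂ p ≈ 2.7115 bits.
Huffman merges: 3/50+1/10→4/25; 13/100+7/50→27/100; 4/25+4/25→8/25; 9/50+23/100→41/100; 27/100+8/25→59/100; 41/100+59/100→1. L = 11/4 ≈ 2.7500.
L − H = 2.7500 − 2.7115 = 0.039 bits.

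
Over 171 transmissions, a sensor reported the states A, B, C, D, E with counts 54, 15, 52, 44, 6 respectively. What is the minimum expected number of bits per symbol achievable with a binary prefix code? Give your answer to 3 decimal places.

2.123 bits/symbol

Probabilities are the counts divided by 171.
Repeatedly combine the two least-probable nodes; the expected code length is the sum of the merged weights.
merge 2/57 + 5/57 → 7/57
merge 7/57 + 44/171 → 65/171
merge 52/171 + 6/19 → 106/171
merge 65/171 + 106/171 → 1
L = 7/57 + 65/171 + 106/171 + 1 = 121/57 ≈ 2.123 bits/symbol.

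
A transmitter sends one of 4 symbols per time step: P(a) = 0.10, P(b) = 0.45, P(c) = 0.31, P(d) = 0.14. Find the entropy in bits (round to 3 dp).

H = −Σ pᵢ log₂ pᵢ.
−0.10·log₂(0.10) = 0.3322
−0.45·log₂(0.45) = 0.5184
−0.31·log₂(0.31) = 0.5238
−0.14·log₂(0.14) = 0.3971
Sum ≈ 1.7715 → 1.771 bits.

1.771 bits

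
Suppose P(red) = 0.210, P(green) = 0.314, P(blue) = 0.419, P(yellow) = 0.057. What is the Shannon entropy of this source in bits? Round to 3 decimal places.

H = −Σ pᵢ log₂ pᵢ.
−0.210·log₂(0.210) = 0.4728
−0.314·log₂(0.314) = 0.5247
−0.419·log₂(0.419) = 0.5258
−0.057·log₂(0.057) = 0.2356
Sum ≈ 1.7590 → 1.759 bits.

1.759 bits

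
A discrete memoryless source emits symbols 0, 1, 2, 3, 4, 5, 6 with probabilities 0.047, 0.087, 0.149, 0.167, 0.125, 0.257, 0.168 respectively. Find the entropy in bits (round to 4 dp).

2.6654 bits

H = −Σ pᵢ log₂ pᵢ.
−0.047·log₂(0.047) = 0.2073
−0.087·log₂(0.087) = 0.3065
−0.149·log₂(0.149) = 0.4092
−0.167·log₂(0.167) = 0.4312
−0.125·log₂(0.125) = 0.3750
−0.257·log₂(0.257) = 0.5038
−0.168·log₂(0.168) = 0.4323
Sum ≈ 2.6654 → 2.6654 bits.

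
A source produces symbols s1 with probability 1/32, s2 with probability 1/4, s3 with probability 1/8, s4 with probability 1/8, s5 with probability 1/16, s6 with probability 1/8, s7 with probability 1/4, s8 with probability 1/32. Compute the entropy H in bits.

2.6875 bits

Each probability is a power of 1/2, so log₂(1/p) is an integer.
H = Σ p·log₂(1/p) = 1/32·5 + 1/4·2 + 1/8·3 + 1/8·3 + 1/16·4 + 1/8·3 + 1/4·2 + 1/32·5 = 2.6875 bits.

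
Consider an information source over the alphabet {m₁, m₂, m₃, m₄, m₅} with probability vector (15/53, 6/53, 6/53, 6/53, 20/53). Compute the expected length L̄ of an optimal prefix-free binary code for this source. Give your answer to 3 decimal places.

Repeatedly combine the two least-probable nodes; the expected code length is the sum of the merged weights.
merge 6/53 + 6/53 → 12/53
merge 6/53 + 12/53 → 18/53
merge 15/53 + 18/53 → 33/53
merge 20/53 + 33/53 → 1
L = 12/53 + 18/53 + 33/53 + 1 = 116/53 ≈ 2.189 bits/symbol.

2.189 bits/symbol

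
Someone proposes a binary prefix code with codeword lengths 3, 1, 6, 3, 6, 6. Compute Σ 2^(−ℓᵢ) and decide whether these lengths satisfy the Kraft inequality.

With common denominator 2^6 = 64: Σ 2^(−ℓᵢ) = 8/64 + 32/64 + 1/64 + 8/64 + 1/64 + 1/64 = 51/64 = 0.796875.
Kraft's inequality requires Σ ≤ 1; here Σ = 0.796875 ≤ 1, so such a prefix code exists.

0.796875; yes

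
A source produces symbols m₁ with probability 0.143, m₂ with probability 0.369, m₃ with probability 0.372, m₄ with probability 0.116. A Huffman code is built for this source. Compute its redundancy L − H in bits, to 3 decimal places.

Entropy H = −Σ p log₂ p ≈ 1.8232 bits.
Huffman merges: 29/250+143/1000→259/1000; 259/1000+369/1000→157/250; 93/250+157/250→1. L = 1887/1000 ≈ 1.8870.
L − H = 1.8870 − 1.8232 = 0.064 bits.

0.064 bits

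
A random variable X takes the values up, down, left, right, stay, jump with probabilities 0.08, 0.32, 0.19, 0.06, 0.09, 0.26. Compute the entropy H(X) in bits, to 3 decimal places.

H = −Σ pᵢ log₂ pᵢ.
−0.08·log₂(0.08) = 0.2915
−0.32·log₂(0.32) = 0.5260
−0.19·log₂(0.19) = 0.4552
−0.06·log₂(0.06) = 0.2435
−0.09·log₂(0.09) = 0.3127
−0.26·log₂(0.26) = 0.5053
Sum ≈ 2.3342 → 2.334 bits.

2.334 bits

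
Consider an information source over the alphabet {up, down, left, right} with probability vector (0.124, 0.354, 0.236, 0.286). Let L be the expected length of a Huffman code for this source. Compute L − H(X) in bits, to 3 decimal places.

Entropy H = −Σ p log₂ p ≈ 1.9119 bits.
Huffman merges: 31/250+59/250→9/25; 143/500+177/500→16/25; 9/25+16/25→1. L = 2 ≈ 2.0000.
L − H = 2.0000 − 1.9119 = 0.088 bits.

0.088 bits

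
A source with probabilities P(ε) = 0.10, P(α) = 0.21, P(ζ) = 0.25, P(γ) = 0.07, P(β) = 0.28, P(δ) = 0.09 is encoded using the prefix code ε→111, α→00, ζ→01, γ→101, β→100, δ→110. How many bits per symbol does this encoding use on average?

2.54 bits/symbol

L̄ = Σ pᵢ·ℓᵢ = 0.10·3 + 0.21·2 + 0.25·2 + 0.07·3 + 0.28·3 + 0.09·3 = 2.54 bits/symbol.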